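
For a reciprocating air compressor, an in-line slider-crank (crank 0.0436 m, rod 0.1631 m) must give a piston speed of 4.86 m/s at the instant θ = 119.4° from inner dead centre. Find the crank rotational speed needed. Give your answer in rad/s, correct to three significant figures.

For an in-line slider-crank, |v_piston| = rω|sinθ|·[1 + r cosθ/√(L² − r² sin²θ)].
With r = 0.0436 m, L = 0.1631 m, θ = 119.4°: the bracketed kinematic factor |dx/dθ| = 0.032859 m.
ω = v/|dx/dθ| = 4.86/0.032859 = 147.9 rad/s.

148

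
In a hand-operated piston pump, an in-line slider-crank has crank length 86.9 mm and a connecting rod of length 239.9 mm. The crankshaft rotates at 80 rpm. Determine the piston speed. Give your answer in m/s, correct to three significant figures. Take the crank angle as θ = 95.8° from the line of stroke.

ω = 2π·80/60 = 8.378 rad/s
For an in-line slider-crank, x = r cosθ + √(L² − r² sin²θ), so v = −rω sinθ·[1 + r cosθ/√(L² − r² sin²θ)].
With r = 0.0869 m, L = 0.2399 m, θ = 95.8°: √(L² − r² sin²θ) = 0.22378 m.
v = −0.0869·8.378·0.99488·[1 + 0.0869·-0.10106/0.22378] = -0.69586 m/s.
|v| = 0.69586 m/s.

0.696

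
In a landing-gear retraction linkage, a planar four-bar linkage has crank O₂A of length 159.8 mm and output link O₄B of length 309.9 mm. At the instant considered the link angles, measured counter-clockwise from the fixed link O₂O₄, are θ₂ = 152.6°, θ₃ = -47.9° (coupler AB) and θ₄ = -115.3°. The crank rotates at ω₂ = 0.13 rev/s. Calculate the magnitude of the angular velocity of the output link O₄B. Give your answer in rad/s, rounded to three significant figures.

ω₂ = 0.8168 rad/s (from 0.13 rev/s).
Differentiating the loop-closure r₂e^{iθ₂}+r₃e^{iθ₃}=r₁+r₄e^{iθ₄} gives r₂ω₂e^{iθ₂}+r₃ω₃e^{iθ₃}=r₄ω₄e^{iθ₄}.
Eliminating the other unknown: ω₄ = r₂ω₂ sin(θ₂−θ₃) / [r₄ sin(θ₄−θ₃)].
Numerator sine = -0.35021; denominator sine = -0.92321.
Result = 0.1598·0.8168·(-0.35021) / (0.3099·(-0.92321)) = +0.15977 rad/s; magnitude 0.15977 rad/s.

0.160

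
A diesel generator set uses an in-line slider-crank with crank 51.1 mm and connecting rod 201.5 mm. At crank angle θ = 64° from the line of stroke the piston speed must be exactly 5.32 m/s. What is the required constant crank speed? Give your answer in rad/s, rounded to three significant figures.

104

For an in-line slider-crank, |v_piston| = rω|sinθ|·[1 + r cosθ/√(L² − r² sin²θ)].
With r = 0.0511 m, L = 0.2015 m, θ = 64°: the bracketed kinematic factor |dx/dθ| = 0.051172 m.
ω = v/|dx/dθ| = 5.32/0.051172 = 103.96 rad/s.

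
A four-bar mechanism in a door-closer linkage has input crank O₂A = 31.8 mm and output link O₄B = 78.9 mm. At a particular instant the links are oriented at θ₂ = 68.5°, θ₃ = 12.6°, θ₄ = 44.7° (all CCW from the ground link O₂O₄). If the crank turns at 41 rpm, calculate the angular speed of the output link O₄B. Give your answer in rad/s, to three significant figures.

2.70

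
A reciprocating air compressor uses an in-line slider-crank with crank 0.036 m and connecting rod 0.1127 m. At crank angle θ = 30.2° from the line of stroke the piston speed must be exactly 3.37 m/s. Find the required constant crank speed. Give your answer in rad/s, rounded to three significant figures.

145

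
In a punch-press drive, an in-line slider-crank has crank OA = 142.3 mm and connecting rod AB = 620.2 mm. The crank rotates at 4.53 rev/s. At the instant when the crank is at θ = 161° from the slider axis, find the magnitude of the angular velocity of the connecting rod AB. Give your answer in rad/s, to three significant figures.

6.19

ω = 28.46 rad/s (converted from 4.53 rev/s).
The rod makes angle φ with the slider axis where L sinφ = r sinθ; differentiating, L cosφ·φ̇ = r ω cosθ.
L cosφ = √(L² − r² sin²θ) = 0.61847 m.
|ω_rod| = r ω |cosθ| / √(L² − r² sin²θ) = 0.1423·28.46·0.94552/0.61847 = 6.1921 rad/s.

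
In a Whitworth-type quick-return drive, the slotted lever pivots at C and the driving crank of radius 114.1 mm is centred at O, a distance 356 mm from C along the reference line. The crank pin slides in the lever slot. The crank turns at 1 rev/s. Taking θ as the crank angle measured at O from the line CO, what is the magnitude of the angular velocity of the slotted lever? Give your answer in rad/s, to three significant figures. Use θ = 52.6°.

ω = 6.283 rad/s (from 1 rev/s).
Crank pin A relative to C: A = (d + r cosθ, r sinθ); lever angle φ = atan2(r sinθ, d + r cosθ).
Differentiating tanφ: φ̇ = rω(d cosθ + r)/(d² + r² + 2dr cosθ).
d² + r² + 2dr cosθ = |CA|² = 0.189098 m²;  d cosθ + r = +0.33033 m.
|ω_lever| = |0.1141·6.283·+0.33033| / 0.189098 = 1.2523 rad/s.

1.25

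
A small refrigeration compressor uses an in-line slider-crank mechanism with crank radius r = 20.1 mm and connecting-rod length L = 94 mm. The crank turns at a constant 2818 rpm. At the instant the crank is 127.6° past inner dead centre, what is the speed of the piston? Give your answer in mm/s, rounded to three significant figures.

ω = 2π·2818/60 = 295.1 rad/s
For an in-line slider-crank, x = r cosθ + √(L² − r² sin²θ), so v = −rω sinθ·[1 + r cosθ/√(L² − r² sin²θ)].
With r = 0.0201 m, L = 0.094 m, θ = 127.6°: √(L² − r² sin²θ) = 0.092641 m.
v = −0.0201·295.1·0.79229·[1 + 0.0201·-0.61015/0.092641] = -4.0774 m/s.
|v| = 4.0774 m/s = 4077.4 mm/s.

4080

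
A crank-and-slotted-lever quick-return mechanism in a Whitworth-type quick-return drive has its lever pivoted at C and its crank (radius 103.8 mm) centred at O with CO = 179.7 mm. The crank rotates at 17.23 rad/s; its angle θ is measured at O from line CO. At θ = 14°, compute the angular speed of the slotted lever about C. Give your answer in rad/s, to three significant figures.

6.28

ω = 17.23 rad/s
Crank pin A relative to C: A = (d + r cosθ, r sinθ); lever angle φ = atan2(r sinθ, d + r cosθ).
Differentiating tanφ: φ̇ = rω(d cosθ + r)/(d² + r² + 2dr cosθ).
d² + r² + 2dr cosθ = |CA|² = 0.0792641 m²;  d cosθ + r = +0.27816 m.
|ω_lever| = |0.1038·17.23·+0.27816| / 0.0792641 = 6.2763 rad/s.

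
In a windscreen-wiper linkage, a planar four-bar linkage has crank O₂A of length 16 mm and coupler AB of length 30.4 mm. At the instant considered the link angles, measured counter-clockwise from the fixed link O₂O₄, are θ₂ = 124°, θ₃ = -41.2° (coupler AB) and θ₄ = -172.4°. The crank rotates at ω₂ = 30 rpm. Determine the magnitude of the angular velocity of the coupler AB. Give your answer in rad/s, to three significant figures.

1.97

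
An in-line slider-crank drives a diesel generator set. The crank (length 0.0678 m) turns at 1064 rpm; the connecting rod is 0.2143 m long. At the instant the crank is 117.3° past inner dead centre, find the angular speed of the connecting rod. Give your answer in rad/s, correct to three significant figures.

16.8

ω = 111.4 rad/s (converted from 1064 rpm).
The rod makes angle φ with the slider axis where L sinφ = r sinθ; differentiating, L cosφ·φ̇ = r ω cosθ.
L cosφ = √(L² − r² sin²θ) = 0.20566 m.
|ω_rod| = r ω |cosθ| / √(L² − r² sin²θ) = 0.0678·111.4·0.45865/0.20566 = 16.848 rad/s.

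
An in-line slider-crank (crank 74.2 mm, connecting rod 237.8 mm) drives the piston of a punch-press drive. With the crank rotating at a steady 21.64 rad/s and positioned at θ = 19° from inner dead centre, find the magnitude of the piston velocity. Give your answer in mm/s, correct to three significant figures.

ω = 21.64 rad/s
For an in-line slider-crank, x = r cosθ + √(L² − r² sin²θ), so v = −rω sinθ·[1 + r cosθ/√(L² − r² sin²θ)].
With r = 0.0742 m, L = 0.2378 m, θ = 19°: √(L² − r² sin²θ) = 0.23657 m.
v = −0.0742·21.64·0.32557·[1 + 0.0742·0.94552/0.23657] = -0.67779 m/s.
|v| = 0.67779 m/s = 677.79 mm/s.

678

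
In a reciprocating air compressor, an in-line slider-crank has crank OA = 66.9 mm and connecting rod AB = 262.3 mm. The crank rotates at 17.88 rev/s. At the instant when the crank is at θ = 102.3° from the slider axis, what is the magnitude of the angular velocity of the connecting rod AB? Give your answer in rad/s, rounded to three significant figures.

6.30

ω = 112.3 rad/s (converted from 17.88 rev/s).
The rod makes angle φ with the slider axis where L sinφ = r sinθ; differentiating, L cosφ·φ̇ = r ω cosθ.
L cosφ = √(L² − r² sin²θ) = 0.25403 m.
|ω_rod| = r ω |cosθ| / √(L² − r² sin²θ) = 0.0669·112.3·0.21303/0.25403 = 6.3029 rad/s.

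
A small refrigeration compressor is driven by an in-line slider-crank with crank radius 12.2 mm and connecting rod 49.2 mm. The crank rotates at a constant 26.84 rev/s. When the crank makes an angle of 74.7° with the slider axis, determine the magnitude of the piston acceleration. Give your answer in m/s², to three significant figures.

15.7

ω = 2π·26.8 = 168.6 rad/s
x(θ) = r cosθ + √(L² − r² sin²θ); with ω constant, a = ω²·d²x/dθ².
d²x/dθ² = −r cosθ − r²(cos2θ)/√u − r⁴ sin²2θ/(4u^{3/2}),  u = L² − r² sin²θ = 0.00228216 m².
Substituting r = 0.0122 m, L = 0.0492 m, θ = 74.7°: d²x/dθ² = -0.00055066 m.
a = ω²·d²x/dθ² = (168.6)²·(-0.00055066) = -15.661 m/s²;  |a| = 15.661 m/s².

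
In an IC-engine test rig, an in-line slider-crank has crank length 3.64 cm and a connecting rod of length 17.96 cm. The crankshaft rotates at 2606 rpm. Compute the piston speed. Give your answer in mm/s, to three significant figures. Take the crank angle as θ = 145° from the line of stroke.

4750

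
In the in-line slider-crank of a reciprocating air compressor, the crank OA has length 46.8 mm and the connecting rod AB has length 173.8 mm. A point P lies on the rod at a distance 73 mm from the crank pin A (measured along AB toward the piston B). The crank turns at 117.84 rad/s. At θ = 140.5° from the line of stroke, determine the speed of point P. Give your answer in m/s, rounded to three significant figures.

ω = 117.8 rad/s.  Crank-pin speed |V_A| = rω = 5.5149 m/s, perpendicular to OA.
Rod angle: sinφ = −(r/L) sinθ ⇒ φ = -9.862°; ω_rod = −rω cosθ/√(L²−r²sin²θ) = +24.852 rad/s.
V_P = V_A + ω_rod × AP, with AP = 0.073 m along the rod.
Components: V_Px = −rω sinθ − a·ω_rod·sinφ = -3.1972 m/s;  V_Py = rω cosθ + a·ω_rod·cosφ = -2.4681 m/s.
|V_P| = √(V_Px² + V_Py²) = 4.039 m/s.

4.04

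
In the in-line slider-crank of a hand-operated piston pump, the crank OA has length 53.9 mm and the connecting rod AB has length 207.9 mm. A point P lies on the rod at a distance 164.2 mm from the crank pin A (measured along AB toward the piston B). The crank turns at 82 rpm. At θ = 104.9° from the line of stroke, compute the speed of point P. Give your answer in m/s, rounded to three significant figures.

0.424

ω = 8.587 rad/s.  Crank-pin speed |V_A| = rω = 0.46284 m/s, perpendicular to OA.
Rod angle: sinφ = −(r/L) sinθ ⇒ φ = -14.510°; ω_rod = −rω cosθ/√(L²−r²sin²θ) = +0.5913 rad/s.
V_P = V_A + ω_rod × AP, with AP = 0.1642 m along the rod.
Components: V_Px = −rω sinθ − a·ω_rod·sinφ = -0.42295 m/s;  V_Py = rω cosθ + a·ω_rod·cosφ = -0.025016 m/s.
|V_P| = √(V_Px² + V_Py²) = 0.42369 m/s.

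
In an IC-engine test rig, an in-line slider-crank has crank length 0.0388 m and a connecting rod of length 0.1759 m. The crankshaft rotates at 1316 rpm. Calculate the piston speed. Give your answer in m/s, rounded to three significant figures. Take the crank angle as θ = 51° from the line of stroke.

ω = 2π·1316/60 = 137.8 rad/s
For an in-line slider-crank, x = r cosθ + √(L² − r² sin²θ), so v = −rω sinθ·[1 + r cosθ/√(L² − r² sin²θ)].
With r = 0.0388 m, L = 0.1759 m, θ = 51°: √(L² − r² sin²θ) = 0.1733 m.
v = −0.0388·137.8·0.77715·[1 + 0.0388·0.62932/0.1733] = -4.741 m/s.
|v| = 4.741 m/s.

4.74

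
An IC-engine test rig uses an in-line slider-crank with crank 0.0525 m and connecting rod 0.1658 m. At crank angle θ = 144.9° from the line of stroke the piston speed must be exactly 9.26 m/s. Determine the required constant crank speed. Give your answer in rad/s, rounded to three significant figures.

For an in-line slider-crank, |v_piston| = rω|sinθ|·[1 + r cosθ/√(L² − r² sin²θ)].
With r = 0.0525 m, L = 0.1658 m, θ = 144.9°: the bracketed kinematic factor |dx/dθ| = 0.022234 m.
ω = v/|dx/dθ| = 9.26/0.022234 = 416.47 rad/s.

416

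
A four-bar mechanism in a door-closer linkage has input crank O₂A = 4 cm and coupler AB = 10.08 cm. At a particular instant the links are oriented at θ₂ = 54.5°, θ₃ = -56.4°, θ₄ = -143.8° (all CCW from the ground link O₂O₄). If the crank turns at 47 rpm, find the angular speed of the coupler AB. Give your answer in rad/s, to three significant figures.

0.614

ω₂ = 4.922 rad/s (from 47 rpm).
Differentiating the loop-closure r₂e^{iθ₂}+r₃e^{iθ₃}=r₁+r₄e^{iθ₄} gives r₂ω₂e^{iθ₂}+r₃ω₃e^{iθ₃}=r₄ω₄e^{iθ₄}.
Eliminating the other unknown: ω₃ = r₂ω₂ sin(θ₄−θ₂) / [r₃ sin(θ₃−θ₄)].
Numerator sine = +0.31399; denominator sine = +0.99897.
Result = 0.04·4.922·(+0.31399) / (0.1008·(+0.99897)) = +0.61389 rad/s; magnitude 0.61389 rad/s.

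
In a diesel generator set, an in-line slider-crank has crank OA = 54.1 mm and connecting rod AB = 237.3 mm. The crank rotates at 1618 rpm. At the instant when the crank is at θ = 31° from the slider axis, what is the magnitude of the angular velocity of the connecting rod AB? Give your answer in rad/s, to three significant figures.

33.3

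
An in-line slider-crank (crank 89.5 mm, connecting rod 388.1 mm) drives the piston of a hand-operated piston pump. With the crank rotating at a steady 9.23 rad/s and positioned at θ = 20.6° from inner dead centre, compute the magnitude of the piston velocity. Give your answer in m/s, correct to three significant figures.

ω = 9.23 rad/s
For an in-line slider-crank, x = r cosθ + √(L² − r² sin²θ), so v = −rω sinθ·[1 + r cosθ/√(L² − r² sin²θ)].
With r = 0.0895 m, L = 0.3881 m, θ = 20.6°: √(L² − r² sin²θ) = 0.38682 m.
v = −0.0895·9.23·0.35184·[1 + 0.0895·0.93606/0.38682] = -0.3536 m/s.
|v| = 0.3536 m/s.

0.354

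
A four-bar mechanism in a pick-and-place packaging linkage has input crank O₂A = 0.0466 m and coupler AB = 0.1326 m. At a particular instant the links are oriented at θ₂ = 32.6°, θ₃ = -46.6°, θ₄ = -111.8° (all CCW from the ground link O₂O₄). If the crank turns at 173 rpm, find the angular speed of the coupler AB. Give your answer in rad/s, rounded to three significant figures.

4.08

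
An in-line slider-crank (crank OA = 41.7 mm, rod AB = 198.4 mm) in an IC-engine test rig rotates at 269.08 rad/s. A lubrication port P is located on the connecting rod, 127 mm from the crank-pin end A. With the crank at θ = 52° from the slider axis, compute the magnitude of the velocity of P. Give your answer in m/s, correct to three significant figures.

9.90

ω = 269.1 rad/s.  Crank-pin speed |V_A| = rω = 11.221 m/s, perpendicular to OA.
Rod angle: sinφ = −(r/L) sinθ ⇒ φ = -9.534°; ω_rod = −rω cosθ/√(L²−r²sin²θ) = -35.307 rad/s.
V_P = V_A + ω_rod × AP, with AP = 0.127 m along the rod.
Components: V_Px = −rω sinθ − a·ω_rod·sinφ = -9.5846 m/s;  V_Py = rω cosθ + a·ω_rod·cosφ = +2.4861 m/s.
|V_P| = √(V_Px² + V_Py²) = 9.9018 m/s.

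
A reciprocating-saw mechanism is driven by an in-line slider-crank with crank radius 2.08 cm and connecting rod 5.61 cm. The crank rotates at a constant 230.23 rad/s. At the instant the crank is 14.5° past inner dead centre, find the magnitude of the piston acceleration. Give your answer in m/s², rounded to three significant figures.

ω = 230.2 rad/s
x(θ) = r cosθ + √(L² − r² sin²θ); with ω constant, a = ω²·d²x/dθ².
d²x/dθ² = −r cosθ − r²(cos2θ)/√u − r⁴ sin²2θ/(4u^{3/2}),  u = L² − r² sin²θ = 0.00312009 m².
Substituting r = 0.0208 m, L = 0.0561 m, θ = 14.5°: d²x/dθ² = -0.026975 m.
a = ω²·d²x/dθ² = (230.2)²·(-0.026975) = -1429.8 m/s²;  |a| = 1429.8 m/s².

1430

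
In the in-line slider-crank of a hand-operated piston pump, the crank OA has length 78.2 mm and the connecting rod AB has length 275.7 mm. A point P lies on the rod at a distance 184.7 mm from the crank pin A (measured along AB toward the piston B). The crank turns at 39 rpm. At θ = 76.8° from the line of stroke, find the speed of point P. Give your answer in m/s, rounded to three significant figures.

0.326

ω = 4.084 rad/s.  Crank-pin speed |V_A| = rω = 0.31937 m/s, perpendicular to OA.
Rod angle: sinφ = −(r/L) sinθ ⇒ φ = -16.030°; ω_rod = −rω cosθ/√(L²−r²sin²θ) = -0.27523 rad/s.
V_P = V_A + ω_rod × AP, with AP = 0.1847 m along the rod.
Components: V_Px = −rω sinθ − a·ω_rod·sinφ = -0.32497 m/s;  V_Py = rω cosθ + a·ω_rod·cosφ = +0.024072 m/s.
|V_P| = √(V_Px² + V_Py²) = 0.32586 m/s.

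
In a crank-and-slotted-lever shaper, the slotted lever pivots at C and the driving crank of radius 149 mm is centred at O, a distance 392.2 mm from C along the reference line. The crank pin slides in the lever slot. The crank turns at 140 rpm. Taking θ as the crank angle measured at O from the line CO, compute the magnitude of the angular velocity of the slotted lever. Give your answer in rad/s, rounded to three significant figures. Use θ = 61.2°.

3.18

ω = 14.66 rad/s (from 140 rpm).
Crank pin A relative to C: A = (d + r cosθ, r sinθ); lever angle φ = atan2(r sinθ, d + r cosθ).
Differentiating tanφ: φ̇ = rω(d cosθ + r)/(d² + r² + 2dr cosθ).
d² + r² + 2dr cosθ = |CA|² = 0.232327 m²;  d cosθ + r = +0.33794 m.
|ω_lever| = |0.149·14.66·+0.33794| / 0.232327 = 3.1775 rad/s.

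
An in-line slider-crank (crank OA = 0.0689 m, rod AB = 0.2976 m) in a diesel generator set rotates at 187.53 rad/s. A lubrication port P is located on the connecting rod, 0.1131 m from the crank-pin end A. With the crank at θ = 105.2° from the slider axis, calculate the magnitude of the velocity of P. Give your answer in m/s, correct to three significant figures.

12.4

ω = 187.5 rad/s.  Crank-pin speed |V_A| = rω = 12.921 m/s, perpendicular to OA.
Rod angle: sinφ = −(r/L) sinθ ⇒ φ = -12.910°; ω_rod = −rω cosθ/√(L²−r²sin²θ) = +11.679 rad/s.
V_P = V_A + ω_rod × AP, with AP = 0.1131 m along the rod.
Components: V_Px = −rω sinθ − a·ω_rod·sinφ = -12.174 m/s;  V_Py = rω cosθ + a·ω_rod·cosφ = -2.1002 m/s.
|V_P| = √(V_Px² + V_Py²) = 12.354 m/s.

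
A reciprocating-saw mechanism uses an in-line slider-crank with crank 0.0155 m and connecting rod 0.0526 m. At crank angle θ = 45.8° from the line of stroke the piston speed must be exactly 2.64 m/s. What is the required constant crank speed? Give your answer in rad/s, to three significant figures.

For an in-line slider-crank, |v_piston| = rω|sinθ|·[1 + r cosθ/√(L² − r² sin²θ)].
With r = 0.0155 m, L = 0.0526 m, θ = 45.8°: the bracketed kinematic factor |dx/dθ| = 0.013448 m.
ω = v/|dx/dθ| = 2.64/0.013448 = 196.32 rad/s.

196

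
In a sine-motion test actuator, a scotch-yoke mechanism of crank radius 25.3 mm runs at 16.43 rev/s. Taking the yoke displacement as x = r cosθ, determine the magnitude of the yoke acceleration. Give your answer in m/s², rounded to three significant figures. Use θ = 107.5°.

ω = 103.2 rad/s (from 16.43 rev/s).
x = r cosθ ⇒ ẍ = −rω² cosθ (ω constant).
|a| = rω²|cosθ| = 0.0253·(103.2)²·|cos 107.5°| = 81.077 m/s².

81.1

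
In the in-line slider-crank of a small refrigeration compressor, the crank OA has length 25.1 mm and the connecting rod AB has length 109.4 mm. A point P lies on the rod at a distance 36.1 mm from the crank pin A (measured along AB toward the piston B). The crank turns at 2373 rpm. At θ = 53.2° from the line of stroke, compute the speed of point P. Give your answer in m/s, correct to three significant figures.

5.79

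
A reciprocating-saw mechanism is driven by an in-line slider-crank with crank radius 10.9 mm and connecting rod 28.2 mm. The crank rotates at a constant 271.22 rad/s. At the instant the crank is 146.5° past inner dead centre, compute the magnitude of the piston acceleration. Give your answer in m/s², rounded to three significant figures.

ω = 271.2 rad/s
x(θ) = r cosθ + √(L² − r² sin²θ); with ω constant, a = ω²·d²x/dθ².
d²x/dθ² = −r cosθ − r²(cos2θ)/√u − r⁴ sin²2θ/(4u^{3/2}),  u = L² − r² sin²θ = 0.000759046 m².
Substituting r = 0.0109 m, L = 0.0282 m, θ = 146.5°: d²x/dθ² = +0.0072614 m.
a = ω²·d²x/dθ² = (271.2)²·(+0.0072614) = +534.15 m/s²;  |a| = 534.15 m/s².

534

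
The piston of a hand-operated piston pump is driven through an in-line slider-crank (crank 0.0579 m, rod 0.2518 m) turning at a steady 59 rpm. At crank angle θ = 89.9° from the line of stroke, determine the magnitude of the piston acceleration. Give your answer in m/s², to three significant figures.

ω = 2π·59/60 = 6.178 rad/s
x(θ) = r cosθ + √(L² − r² sin²θ); with ω constant, a = ω²·d²x/dθ².
d²x/dθ² = −r cosθ − r²(cos2θ)/√u − r⁴ sin²2θ/(4u^{3/2}),  u = L² − r² sin²θ = 0.0600508 m².
Substituting r = 0.0579 m, L = 0.2518 m, θ = 89.9°: d²x/dθ² = +0.013579 m.
a = ω²·d²x/dθ² = (6.178)²·(+0.013579) = +0.51837 m/s²;  |a| = 0.51837 m/s².

0.518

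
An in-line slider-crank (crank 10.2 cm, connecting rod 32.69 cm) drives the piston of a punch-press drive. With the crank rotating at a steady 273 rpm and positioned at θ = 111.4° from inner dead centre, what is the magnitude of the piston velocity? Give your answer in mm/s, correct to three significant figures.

ω = 2π·273/60 = 28.59 rad/s
For an in-line slider-crank, x = r cosθ + √(L² − r² sin²θ), so v = −rω sinθ·[1 + r cosθ/√(L² − r² sin²θ)].
With r = 0.102 m, L = 0.3269 m, θ = 111.4°: √(L² − r² sin²θ) = 0.3128 m.
v = −0.102·28.59·0.93106·[1 + 0.102·-0.36488/0.3128] = -2.392 m/s.
|v| = 2.392 m/s = 2392 mm/s.

2390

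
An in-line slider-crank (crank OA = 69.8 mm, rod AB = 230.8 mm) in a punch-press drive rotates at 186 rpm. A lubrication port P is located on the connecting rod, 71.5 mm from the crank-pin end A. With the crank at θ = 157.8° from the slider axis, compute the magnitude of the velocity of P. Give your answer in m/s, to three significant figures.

ω = 19.48 rad/s.  Crank-pin speed |V_A| = rω = 1.3596 m/s, perpendicular to OA.
Rod angle: sinφ = −(r/L) sinθ ⇒ φ = -6.561°; ω_rod = −rω cosθ/√(L²−r²sin²θ) = +5.4899 rad/s.
V_P = V_A + ω_rod × AP, with AP = 0.0715 m along the rod.
Components: V_Px = −rω sinθ − a·ω_rod·sinφ = -0.46884 m/s;  V_Py = rω cosθ + a·ω_rod·cosφ = -0.86881 m/s.
|V_P| = √(V_Px² + V_Py²) = 0.98724 m/s.

0.987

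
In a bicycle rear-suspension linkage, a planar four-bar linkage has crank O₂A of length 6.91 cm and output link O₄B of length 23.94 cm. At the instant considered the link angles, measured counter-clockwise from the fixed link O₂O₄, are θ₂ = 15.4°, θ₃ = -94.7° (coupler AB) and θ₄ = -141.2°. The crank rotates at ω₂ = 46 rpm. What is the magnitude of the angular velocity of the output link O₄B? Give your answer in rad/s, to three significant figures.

1.80

ω₂ = 4.817 rad/s (from 46 rpm).
Differentiating the loop-closure r₂e^{iθ₂}+r₃e^{iθ₃}=r₁+r₄e^{iθ₄} gives r₂ω₂e^{iθ₂}+r₃ω₃e^{iθ₃}=r₄ω₄e^{iθ₄}.
Eliminating the other unknown: ω₄ = r₂ω₂ sin(θ₂−θ₃) / [r₄ sin(θ₄−θ₃)].
Numerator sine = +0.93909; denominator sine = -0.72537.
Result = 0.0691·4.817·(+0.93909) / (0.2394·(-0.72537)) = -1.8001 rad/s; magnitude 1.8001 rad/s.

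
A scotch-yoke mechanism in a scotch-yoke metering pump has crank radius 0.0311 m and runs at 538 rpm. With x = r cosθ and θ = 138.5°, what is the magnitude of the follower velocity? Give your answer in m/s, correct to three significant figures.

ω = 56.34 rad/s (from 538 rpm).
x = r cosθ ⇒ ẋ = −rω sinθ.
|v| = rω|sinθ| = 0.0311·56.34·|sin 138.5°| = 1.161 m/s.

1.16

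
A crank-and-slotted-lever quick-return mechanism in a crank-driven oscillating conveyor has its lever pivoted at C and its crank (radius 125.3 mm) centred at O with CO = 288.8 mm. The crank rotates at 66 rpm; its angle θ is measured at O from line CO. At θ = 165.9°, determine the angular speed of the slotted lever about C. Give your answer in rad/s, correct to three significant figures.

4.64

ω = 6.912 rad/s (from 66 rpm).
Crank pin A relative to C: A = (d + r cosθ, r sinθ); lever angle φ = atan2(r sinθ, d + r cosθ).
Differentiating tanφ: φ̇ = rω(d cosθ + r)/(d² + r² + 2dr cosθ).
d² + r² + 2dr cosθ = |CA|² = 0.0289127 m²;  d cosθ + r = -0.1548 m.
|ω_lever| = |0.1253·6.912·-0.1548| / 0.0289127 = 4.6366 rad/s.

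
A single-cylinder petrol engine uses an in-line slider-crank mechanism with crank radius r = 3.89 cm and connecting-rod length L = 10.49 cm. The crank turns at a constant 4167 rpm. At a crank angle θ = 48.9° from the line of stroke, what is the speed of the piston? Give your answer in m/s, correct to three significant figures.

ω = 2π·4167/60 = 436.4 rad/s
For an in-line slider-crank, x = r cosθ + √(L² − r² sin²θ), so v = −rω sinθ·[1 + r cosθ/√(L² − r² sin²θ)].
With r = 0.0389 m, L = 0.1049 m, θ = 48.9°: √(L² − r² sin²θ) = 0.10072 m.
v = −0.0389·436.4·0.75356·[1 + 0.0389·0.65738/0.10072] = -16.039 m/s.
|v| = 16.039 m/s.

16.0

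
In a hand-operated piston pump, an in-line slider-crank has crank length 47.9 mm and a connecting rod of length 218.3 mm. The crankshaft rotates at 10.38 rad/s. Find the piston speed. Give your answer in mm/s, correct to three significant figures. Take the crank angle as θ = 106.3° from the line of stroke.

ω = 10.38 rad/s
For an in-line slider-crank, x = r cosθ + √(L² − r² sin²θ), so v = −rω sinθ·[1 + r cosθ/√(L² − r² sin²θ)].
With r = 0.0479 m, L = 0.2183 m, θ = 106.3°: √(L² − r² sin²θ) = 0.2134 m.
v = −0.0479·10.38·0.95981·[1 + 0.0479·-0.28067/0.2134] = -0.44715 m/s.
|v| = 0.44715 m/s = 447.15 mm/s.

447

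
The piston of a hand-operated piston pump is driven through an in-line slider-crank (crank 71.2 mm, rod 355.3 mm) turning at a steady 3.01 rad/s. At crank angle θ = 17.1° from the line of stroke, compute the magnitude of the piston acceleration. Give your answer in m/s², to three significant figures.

0.724

ω = 3.01 rad/s
x(θ) = r cosθ + √(L² − r² sin²θ); with ω constant, a = ω²·d²x/dθ².
d²x/dθ² = −r cosθ − r²(cos2θ)/√u − r⁴ sin²2θ/(4u^{3/2}),  u = L² − r² sin²θ = 0.1258 m².
Substituting r = 0.0712 m, L = 0.3553 m, θ = 17.1°: d²x/dθ² = -0.079919 m.
a = ω²·d²x/dθ² = (3.01)²·(-0.079919) = -0.72408 m/s²;  |a| = 0.72408 m/s².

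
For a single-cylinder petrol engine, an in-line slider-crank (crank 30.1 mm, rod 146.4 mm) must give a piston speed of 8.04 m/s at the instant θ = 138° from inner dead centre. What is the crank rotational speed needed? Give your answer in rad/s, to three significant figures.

For an in-line slider-crank, |v_piston| = rω|sinθ|·[1 + r cosθ/√(L² − r² sin²θ)].
With r = 0.0301 m, L = 0.1464 m, θ = 138°: the bracketed kinematic factor |dx/dθ| = 0.017034 m.
ω = v/|dx/dθ| = 8.04/0.017034 = 472 rad/s.

472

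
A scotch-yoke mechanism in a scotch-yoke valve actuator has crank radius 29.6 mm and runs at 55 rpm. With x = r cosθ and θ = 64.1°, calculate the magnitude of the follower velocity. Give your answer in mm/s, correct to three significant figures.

ω = 5.76 rad/s (from 55 rpm).
x = r cosθ ⇒ ẋ = −rω sinθ.
|v| = rω|sinθ| = 0.0296·5.76·|sin 64.1°| = 0.15336 m/s = 153.36 mm/s.

153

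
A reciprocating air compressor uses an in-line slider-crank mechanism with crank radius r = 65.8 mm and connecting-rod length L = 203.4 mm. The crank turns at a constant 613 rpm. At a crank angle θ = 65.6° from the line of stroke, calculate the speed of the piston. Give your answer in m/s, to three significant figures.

ω = 2π·613/60 = 64.19 rad/s
For an in-line slider-crank, x = r cosθ + √(L² − r² sin²θ), so v = −rω sinθ·[1 + r cosθ/√(L² − r² sin²θ)].
With r = 0.0658 m, L = 0.2034 m, θ = 65.6°: √(L² − r² sin²θ) = 0.19437 m.
v = −0.0658·64.19·0.91068·[1 + 0.0658·0.41310/0.19437] = -4.3846 m/s.
|v| = 4.3846 m/s.

4.38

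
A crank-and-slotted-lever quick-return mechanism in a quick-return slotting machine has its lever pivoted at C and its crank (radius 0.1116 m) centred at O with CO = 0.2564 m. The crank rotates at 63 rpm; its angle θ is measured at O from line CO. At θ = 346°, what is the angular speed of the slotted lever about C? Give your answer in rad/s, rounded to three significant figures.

ω = 6.597 rad/s (from 63 rpm).
Crank pin A relative to C: A = (d + r cosθ, r sinθ); lever angle φ = atan2(r sinθ, d + r cosθ).
Differentiating tanφ: φ̇ = rω(d cosθ + r)/(d² + r² + 2dr cosθ).
d² + r² + 2dr cosθ = |CA|² = 0.133724 m²;  d cosθ + r = +0.36038 m.
|ω_lever| = |0.1116·6.597·+0.36038| / 0.133724 = 1.9842 rad/s.

1.98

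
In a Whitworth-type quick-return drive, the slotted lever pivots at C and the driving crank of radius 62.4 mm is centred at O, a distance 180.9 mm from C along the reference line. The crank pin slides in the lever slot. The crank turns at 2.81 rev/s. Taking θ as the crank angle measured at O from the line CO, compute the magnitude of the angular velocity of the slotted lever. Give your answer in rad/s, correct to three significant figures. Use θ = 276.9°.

2.36

ω = 17.66 rad/s (from 2.81 rev/s).
Crank pin A relative to C: A = (d + r cosθ, r sinθ); lever angle φ = atan2(r sinθ, d + r cosθ).
Differentiating tanφ: φ̇ = rω(d cosθ + r)/(d² + r² + 2dr cosθ).
d² + r² + 2dr cosθ = |CA|² = 0.0393308 m²;  d cosθ + r = +0.084133 m.
|ω_lever| = |0.0624·17.66·+0.084133| / 0.0393308 = 2.3567 rad/s.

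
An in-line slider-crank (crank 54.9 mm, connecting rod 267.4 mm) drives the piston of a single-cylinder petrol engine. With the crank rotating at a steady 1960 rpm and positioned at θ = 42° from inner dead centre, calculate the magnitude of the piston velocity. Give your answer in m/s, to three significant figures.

8.70

ω = 2π·1960/60 = 205.3 rad/s
For an in-line slider-crank, x = r cosθ + √(L² − r² sin²θ), so v = −rω sinθ·[1 + r cosθ/√(L² − r² sin²θ)].
With r = 0.0549 m, L = 0.2674 m, θ = 42°: √(L² − r² sin²θ) = 0.26486 m.
v = −0.0549·205.3·0.66913·[1 + 0.0549·0.74314/0.26486] = -8.7014 m/s.
|v| = 8.7014 m/s.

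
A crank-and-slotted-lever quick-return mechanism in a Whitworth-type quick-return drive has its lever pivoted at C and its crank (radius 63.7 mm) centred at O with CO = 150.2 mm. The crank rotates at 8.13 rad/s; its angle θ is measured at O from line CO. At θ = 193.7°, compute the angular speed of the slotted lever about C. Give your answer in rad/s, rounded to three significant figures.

5.31

ω = 8.13 rad/s
Crank pin A relative to C: A = (d + r cosθ, r sinθ); lever angle φ = atan2(r sinθ, d + r cosθ).
Differentiating tanφ: φ̇ = rω(d cosθ + r)/(d² + r² + 2dr cosθ).
d² + r² + 2dr cosθ = |CA|² = 0.00802667 m²;  d cosθ + r = -0.082227 m.
|ω_lever| = |0.0637·8.13·-0.082227| / 0.00802667 = 5.3053 rad/s.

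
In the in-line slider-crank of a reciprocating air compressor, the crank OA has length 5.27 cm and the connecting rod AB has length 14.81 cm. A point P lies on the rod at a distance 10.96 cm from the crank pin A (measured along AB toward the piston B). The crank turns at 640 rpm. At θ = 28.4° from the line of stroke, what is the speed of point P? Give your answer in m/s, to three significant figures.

2.23

ω = 67.02 rad/s.  Crank-pin speed |V_A| = rω = 3.532 m/s, perpendicular to OA.
Rod angle: sinφ = −(r/L) sinθ ⇒ φ = -9.744°; ω_rod = −rω cosθ/√(L²−r²sin²θ) = -21.286 rad/s.
V_P = V_A + ω_rod × AP, with AP = 0.1096 m along the rod.
Components: V_Px = −rω sinθ − a·ω_rod·sinφ = -2.0747 m/s;  V_Py = rω cosθ + a·ω_rod·cosφ = +0.80767 m/s.
|V_P| = √(V_Px² + V_Py²) = 2.2264 m/s.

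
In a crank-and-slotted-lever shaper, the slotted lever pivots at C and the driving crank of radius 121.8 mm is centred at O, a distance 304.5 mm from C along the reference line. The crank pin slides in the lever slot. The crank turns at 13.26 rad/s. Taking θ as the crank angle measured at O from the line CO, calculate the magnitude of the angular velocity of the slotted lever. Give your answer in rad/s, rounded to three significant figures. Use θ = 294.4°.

2.89

ω = 13.26 rad/s
Crank pin A relative to C: A = (d + r cosθ, r sinθ); lever angle φ = atan2(r sinθ, d + r cosθ).
Differentiating tanφ: φ̇ = rω(d cosθ + r)/(d² + r² + 2dr cosθ).
d² + r² + 2dr cosθ = |CA|² = 0.138198 m²;  d cosθ + r = +0.24759 m.
|ω_lever| = |0.1218·13.26·+0.24759| / 0.138198 = 2.8935 rad/s.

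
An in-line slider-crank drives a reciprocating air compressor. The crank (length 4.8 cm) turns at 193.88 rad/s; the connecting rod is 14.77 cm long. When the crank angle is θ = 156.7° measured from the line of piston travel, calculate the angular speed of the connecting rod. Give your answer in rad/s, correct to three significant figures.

ω = 193.9 rad/s
The rod makes angle φ with the slider axis where L sinφ = r sinθ; differentiating, L cosφ·φ̇ = r ω cosθ.
L cosφ = √(L² − r² sin²θ) = 0.14647 m.
|ω_rod| = r ω |cosθ| / √(L² − r² sin²θ) = 0.048·193.9·0.91845/0.14647 = 58.353 rad/s.

58.4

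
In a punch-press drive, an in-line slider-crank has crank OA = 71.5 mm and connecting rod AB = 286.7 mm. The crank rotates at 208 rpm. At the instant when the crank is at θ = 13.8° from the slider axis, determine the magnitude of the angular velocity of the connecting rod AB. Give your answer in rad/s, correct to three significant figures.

5.28

ω = 21.78 rad/s (converted from 208 rpm).
The rod makes angle φ with the slider axis where L sinφ = r sinθ; differentiating, L cosφ·φ̇ = r ω cosθ.
L cosφ = √(L² − r² sin²θ) = 0.28619 m.
|ω_rod| = r ω |cosθ| / √(L² − r² sin²θ) = 0.0715·21.78·0.97113/0.28619 = 5.2847 rad/s.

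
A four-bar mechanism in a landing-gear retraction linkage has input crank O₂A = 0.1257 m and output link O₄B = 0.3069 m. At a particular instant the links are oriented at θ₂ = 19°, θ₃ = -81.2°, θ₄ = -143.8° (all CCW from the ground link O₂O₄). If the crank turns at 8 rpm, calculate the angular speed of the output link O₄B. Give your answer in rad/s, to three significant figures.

ω₂ = 0.8378 rad/s (from 8 rpm).
Differentiating the loop-closure r₂e^{iθ₂}+r₃e^{iθ₃}=r₁+r₄e^{iθ₄} gives r₂ω₂e^{iθ₂}+r₃ω₃e^{iθ₃}=r₄ω₄e^{iθ₄}.
Eliminating the other unknown: ω₄ = r₂ω₂ sin(θ₂−θ₃) / [r₄ sin(θ₄−θ₃)].
Numerator sine = +0.98420; denominator sine = -0.88782.
Result = 0.1257·0.8378·(+0.98420) / (0.3069·(-0.88782)) = -0.38038 rad/s; magnitude 0.38038 rad/s.

0.380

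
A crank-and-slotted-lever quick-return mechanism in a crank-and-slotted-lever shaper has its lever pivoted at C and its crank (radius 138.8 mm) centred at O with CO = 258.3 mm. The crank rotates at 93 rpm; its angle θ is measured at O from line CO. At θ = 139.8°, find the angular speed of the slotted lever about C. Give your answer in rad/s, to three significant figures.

2.53

ω = 9.739 rad/s (from 93 rpm).
Crank pin A relative to C: A = (d + r cosθ, r sinθ); lever angle φ = atan2(r sinθ, d + r cosθ).
Differentiating tanφ: φ̇ = rω(d cosθ + r)/(d² + r² + 2dr cosθ).
d² + r² + 2dr cosθ = |CA|² = 0.031217 m²;  d cosθ + r = -0.058489 m.
|ω_lever| = |0.1388·9.739·-0.058489| / 0.031217 = 2.5327 rad/s.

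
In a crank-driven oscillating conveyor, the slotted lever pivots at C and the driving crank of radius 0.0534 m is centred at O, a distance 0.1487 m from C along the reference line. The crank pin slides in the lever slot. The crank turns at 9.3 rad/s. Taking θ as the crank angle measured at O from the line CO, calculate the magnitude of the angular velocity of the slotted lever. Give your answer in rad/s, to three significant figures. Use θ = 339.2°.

2.40

ω = 9.3 rad/s
Crank pin A relative to C: A = (d + r cosθ, r sinθ); lever angle φ = atan2(r sinθ, d + r cosθ).
Differentiating tanφ: φ̇ = rω(d cosθ + r)/(d² + r² + 2dr cosθ).
d² + r² + 2dr cosθ = |CA|² = 0.0398094 m²;  d cosθ + r = +0.19241 m.
|ω_lever| = |0.0534·9.3·+0.19241| / 0.0398094 = 2.4003 rad/s.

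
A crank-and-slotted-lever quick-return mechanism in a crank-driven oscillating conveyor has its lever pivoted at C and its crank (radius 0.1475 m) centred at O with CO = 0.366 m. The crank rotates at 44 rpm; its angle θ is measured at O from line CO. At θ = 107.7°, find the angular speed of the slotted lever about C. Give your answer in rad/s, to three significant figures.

ω = 4.608 rad/s (from 44 rpm).
Crank pin A relative to C: A = (d + r cosθ, r sinθ); lever angle φ = atan2(r sinθ, d + r cosθ).
Differentiating tanφ: φ̇ = rω(d cosθ + r)/(d² + r² + 2dr cosθ).
d² + r² + 2dr cosθ = |CA|² = 0.122886 m²;  d cosθ + r = +0.036224 m.
|ω_lever| = |0.1475·4.608·+0.036224| / 0.122886 = 0.20034 rad/s.

0.200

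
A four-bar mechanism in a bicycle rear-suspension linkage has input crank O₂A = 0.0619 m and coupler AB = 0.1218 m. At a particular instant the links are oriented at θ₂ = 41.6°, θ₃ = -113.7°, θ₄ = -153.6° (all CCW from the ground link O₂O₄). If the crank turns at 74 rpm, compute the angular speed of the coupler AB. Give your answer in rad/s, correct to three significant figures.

1.61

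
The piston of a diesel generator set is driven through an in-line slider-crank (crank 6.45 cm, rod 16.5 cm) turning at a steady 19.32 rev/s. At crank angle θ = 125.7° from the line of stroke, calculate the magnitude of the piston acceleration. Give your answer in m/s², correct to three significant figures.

665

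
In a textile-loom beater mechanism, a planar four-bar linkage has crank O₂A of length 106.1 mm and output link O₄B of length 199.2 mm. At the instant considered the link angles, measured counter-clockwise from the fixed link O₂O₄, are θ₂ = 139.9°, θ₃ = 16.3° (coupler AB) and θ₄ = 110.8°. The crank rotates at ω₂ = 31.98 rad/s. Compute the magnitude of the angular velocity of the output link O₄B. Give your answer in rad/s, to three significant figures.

14.2

ω₂ = 31.98 rad/s
Differentiating the loop-closure r₂e^{iθ₂}+r₃e^{iθ₃}=r₁+r₄e^{iθ₄} gives r₂ω₂e^{iθ₂}+r₃ω₃e^{iθ₃}=r₄ω₄e^{iθ₄}.
Eliminating the other unknown: ω₄ = r₂ω₂ sin(θ₂−θ₃) / [r₄ sin(θ₄−θ₃)].
Numerator sine = +0.83292; denominator sine = +0.99692.
Result = 0.1061·31.98·(+0.83292) / (0.1992·(+0.99692)) = +14.231 rad/s; magnitude 14.231 rad/s.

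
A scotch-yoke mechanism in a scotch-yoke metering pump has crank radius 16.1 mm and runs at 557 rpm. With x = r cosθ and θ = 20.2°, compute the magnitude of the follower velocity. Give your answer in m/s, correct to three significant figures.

ω = 58.33 rad/s (from 557 rpm).
x = r cosθ ⇒ ẋ = −rω sinθ.
|v| = rω|sinθ| = 0.0161·58.33·|sin 20.2°| = 0.32427 m/s.

0.324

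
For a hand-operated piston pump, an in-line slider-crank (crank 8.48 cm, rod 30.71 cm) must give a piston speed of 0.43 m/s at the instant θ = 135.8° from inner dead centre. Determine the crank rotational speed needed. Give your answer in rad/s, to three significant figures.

9.11

For an in-line slider-crank, |v_piston| = rω|sinθ|·[1 + r cosθ/√(L² − r² sin²θ)].
With r = 0.0848 m, L = 0.3071 m, θ = 135.8°: the bracketed kinematic factor |dx/dθ| = 0.047193 m.
ω = v/|dx/dθ| = 0.43/0.047193 = 9.1115 rad/s.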